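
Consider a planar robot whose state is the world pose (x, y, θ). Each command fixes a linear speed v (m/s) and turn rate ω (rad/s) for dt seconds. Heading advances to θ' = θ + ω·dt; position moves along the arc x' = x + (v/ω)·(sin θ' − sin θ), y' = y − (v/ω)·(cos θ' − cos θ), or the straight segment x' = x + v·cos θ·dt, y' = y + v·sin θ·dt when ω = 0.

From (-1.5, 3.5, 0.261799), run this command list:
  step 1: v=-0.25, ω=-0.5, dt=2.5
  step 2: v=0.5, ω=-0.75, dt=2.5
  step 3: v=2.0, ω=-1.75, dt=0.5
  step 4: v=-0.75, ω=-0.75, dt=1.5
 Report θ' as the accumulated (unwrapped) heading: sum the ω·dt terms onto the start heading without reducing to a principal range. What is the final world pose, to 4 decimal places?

step 1: θ'=-0.9882 (R=0.5000) → pose (-2.0469, 3.7079, -0.9882)
step 2: θ'=-2.8632 (R=-0.6667) → pose (-2.4204, 2.7001, -2.8632)
step 3: θ'=-3.7382 (R=-1.1429) → pose (-3.3766, 2.8535, -3.7382)
step 4: θ'=-4.8632 (R=1.0000) → pose (-2.9498, 1.8760, -4.8632)

(-2.9498, 1.8760, -4.8632)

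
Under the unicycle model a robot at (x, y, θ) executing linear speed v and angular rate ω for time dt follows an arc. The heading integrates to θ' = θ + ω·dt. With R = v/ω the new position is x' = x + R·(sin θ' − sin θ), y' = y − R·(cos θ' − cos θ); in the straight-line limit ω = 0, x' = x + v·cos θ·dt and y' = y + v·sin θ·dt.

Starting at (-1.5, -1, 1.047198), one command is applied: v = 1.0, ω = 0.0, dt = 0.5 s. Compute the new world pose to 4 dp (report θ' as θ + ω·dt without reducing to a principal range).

θ' = 1.0472 + 0.0·0.5 = 1.0472
ω = 0 → straight: x' = -1.5 + 1.0·cos(1.0472)·0.5 = -1.2500
y' = -1 + 1.0·sin(1.0472)·0.5 = -0.5670

(-1.2500, -0.5670, 1.0472)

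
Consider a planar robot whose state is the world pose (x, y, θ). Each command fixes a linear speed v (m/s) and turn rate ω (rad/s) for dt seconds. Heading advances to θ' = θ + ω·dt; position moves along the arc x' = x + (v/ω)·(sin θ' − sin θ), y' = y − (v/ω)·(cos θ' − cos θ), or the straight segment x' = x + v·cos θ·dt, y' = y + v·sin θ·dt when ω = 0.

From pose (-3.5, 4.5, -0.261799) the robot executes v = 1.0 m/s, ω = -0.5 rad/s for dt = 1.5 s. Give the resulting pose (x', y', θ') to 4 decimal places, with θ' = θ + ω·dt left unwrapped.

θ' = -0.2618 + -0.5·1.5 = -1.0118
R = v/ω = 1.0/-0.5 = -2.0000
x' = -3.5 + -2.0000·(sin -1.0118 − sin -0.2618) = -2.3221
y' = 4.5 − -2.0000·(cos -1.0118 − cos -0.2618) = 3.6288

(-2.3221, 3.6288, -1.0118)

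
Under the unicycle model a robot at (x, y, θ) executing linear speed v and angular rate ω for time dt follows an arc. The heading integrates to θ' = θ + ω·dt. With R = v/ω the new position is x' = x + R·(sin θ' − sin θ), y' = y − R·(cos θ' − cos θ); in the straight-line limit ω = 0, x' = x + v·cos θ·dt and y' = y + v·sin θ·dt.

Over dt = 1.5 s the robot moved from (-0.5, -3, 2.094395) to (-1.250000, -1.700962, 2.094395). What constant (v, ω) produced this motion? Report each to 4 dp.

Δθ = 2.094395 − 2.094395 = 0.000000
ω = Δθ/dt = 0.000000/1.5 = 0.0000
ω = 0 → v = (Δx·cos θ + Δy·sin θ)/dt = 1.0000

v = 1.0000, ω = 0.0000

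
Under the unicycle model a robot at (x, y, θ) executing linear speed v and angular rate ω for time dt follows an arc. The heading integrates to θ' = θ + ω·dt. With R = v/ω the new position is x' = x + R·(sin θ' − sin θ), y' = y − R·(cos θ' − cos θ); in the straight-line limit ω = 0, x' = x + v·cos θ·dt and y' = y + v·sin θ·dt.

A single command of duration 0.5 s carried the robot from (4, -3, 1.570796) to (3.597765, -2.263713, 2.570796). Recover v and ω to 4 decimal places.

v = 1.7500, ω = 2.0000

Δθ = 2.570796 − 1.570796 = 1.000000
ω = Δθ/dt = 1.000000/0.5 = 2.0000
R = −Δy/(cos θ' − cos θ) = 0.8750
v = R·ω = 0.8750·2.0000 = 1.7500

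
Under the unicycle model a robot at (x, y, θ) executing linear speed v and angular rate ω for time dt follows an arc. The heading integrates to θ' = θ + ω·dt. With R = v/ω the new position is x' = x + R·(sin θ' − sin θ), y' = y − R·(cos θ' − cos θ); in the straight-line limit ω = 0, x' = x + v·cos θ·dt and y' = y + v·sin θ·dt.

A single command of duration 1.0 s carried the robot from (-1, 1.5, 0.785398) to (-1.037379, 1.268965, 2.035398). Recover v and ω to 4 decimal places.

v = -0.2500, ω = 1.2500

Δθ = 2.035398 − 0.785398 = 1.250000
ω = Δθ/dt = 1.250000/1.0 = 1.2500
R = −Δy/(cos θ' − cos θ) = -0.2000
v = R·ω = -0.2000·1.2500 = -0.2500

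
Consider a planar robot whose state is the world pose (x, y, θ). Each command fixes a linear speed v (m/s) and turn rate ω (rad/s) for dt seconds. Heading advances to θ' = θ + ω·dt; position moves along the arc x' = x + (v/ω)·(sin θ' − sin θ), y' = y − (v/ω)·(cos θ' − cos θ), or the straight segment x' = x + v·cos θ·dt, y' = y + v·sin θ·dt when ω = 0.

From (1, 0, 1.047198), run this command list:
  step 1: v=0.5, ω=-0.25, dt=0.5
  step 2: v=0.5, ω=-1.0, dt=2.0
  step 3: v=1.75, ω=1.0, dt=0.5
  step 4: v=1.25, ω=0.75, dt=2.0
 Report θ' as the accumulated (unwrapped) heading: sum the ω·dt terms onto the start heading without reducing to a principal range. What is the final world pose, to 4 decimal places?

step 1: θ'=0.9222 (R=-2.0000) → pose (1.1382, 0.2081, 0.9222)
step 2: θ'=-1.0778 (R=-0.5000) → pose (1.9771, 0.1427, -1.0778)
step 3: θ'=-0.5778 (R=1.7500) → pose (2.5629, -0.4950, -0.5778)
step 4: θ'=0.9222 (R=1.6667) → pose (4.8014, -0.1056, 0.9222)

(4.8014, -0.1056, 0.9222)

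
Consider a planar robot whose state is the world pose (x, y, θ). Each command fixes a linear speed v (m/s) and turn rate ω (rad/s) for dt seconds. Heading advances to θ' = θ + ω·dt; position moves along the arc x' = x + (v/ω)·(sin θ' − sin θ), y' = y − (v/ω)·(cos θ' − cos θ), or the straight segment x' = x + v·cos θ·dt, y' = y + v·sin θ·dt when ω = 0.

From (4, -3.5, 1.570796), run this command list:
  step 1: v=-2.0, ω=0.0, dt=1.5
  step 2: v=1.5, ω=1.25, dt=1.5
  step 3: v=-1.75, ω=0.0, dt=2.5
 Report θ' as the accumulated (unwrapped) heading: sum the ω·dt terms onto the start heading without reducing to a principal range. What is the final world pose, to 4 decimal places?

(6.6147, -4.0446, 3.4458)

step 1: θ'=1.5708 (straight) → pose (4.0000, -6.5000, 1.5708)
step 2: θ'=3.4458 (R=1.2000) → pose (2.4406, -5.3551, 3.4458)
step 3: θ'=3.4458 (straight) → pose (6.6147, -4.0446, 3.4458)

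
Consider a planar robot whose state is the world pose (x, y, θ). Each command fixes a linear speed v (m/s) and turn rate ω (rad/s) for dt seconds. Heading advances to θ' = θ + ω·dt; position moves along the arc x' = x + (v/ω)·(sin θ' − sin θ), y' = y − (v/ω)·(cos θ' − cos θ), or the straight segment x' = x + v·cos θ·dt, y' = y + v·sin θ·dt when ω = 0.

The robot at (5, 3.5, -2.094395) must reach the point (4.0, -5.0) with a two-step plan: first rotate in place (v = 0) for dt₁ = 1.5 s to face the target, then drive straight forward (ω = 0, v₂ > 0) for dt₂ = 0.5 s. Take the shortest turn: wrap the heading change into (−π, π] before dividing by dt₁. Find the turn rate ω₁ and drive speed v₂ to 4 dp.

heading to target = atan2(-5−3.5, 4−5) = -1.6879
Δθ = wrap(-1.6879 − -2.0944) = 0.4065; ω₁ = Δθ/dt₁ = 0.2710
distance = √((4−5)² + (-5−3.5)²) = 8.5586; v₂ = distance/dt₂ = 17.1172

ω₁ = 0.2710, v₂ = 17.1172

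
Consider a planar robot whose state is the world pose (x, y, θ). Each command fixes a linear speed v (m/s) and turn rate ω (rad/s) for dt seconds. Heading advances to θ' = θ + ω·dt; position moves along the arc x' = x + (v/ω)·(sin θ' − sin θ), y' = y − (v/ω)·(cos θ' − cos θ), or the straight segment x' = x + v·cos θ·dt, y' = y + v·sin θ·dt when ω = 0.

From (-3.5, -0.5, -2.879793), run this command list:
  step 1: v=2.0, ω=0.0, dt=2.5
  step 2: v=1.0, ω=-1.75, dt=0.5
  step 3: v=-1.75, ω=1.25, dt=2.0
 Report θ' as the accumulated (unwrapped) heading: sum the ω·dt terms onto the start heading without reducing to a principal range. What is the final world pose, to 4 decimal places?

step 1: θ'=-2.8798 (straight) → pose (-8.3296, -1.7941, -2.8798)
step 2: θ'=-3.7548 (R=-0.5714) → pose (-8.8064, -1.7095, -3.7548)
step 3: θ'=-1.2548 (R=-1.4000) → pose (-6.6700, -0.1294, -1.2548)

(-6.6700, -0.1294, -1.2548)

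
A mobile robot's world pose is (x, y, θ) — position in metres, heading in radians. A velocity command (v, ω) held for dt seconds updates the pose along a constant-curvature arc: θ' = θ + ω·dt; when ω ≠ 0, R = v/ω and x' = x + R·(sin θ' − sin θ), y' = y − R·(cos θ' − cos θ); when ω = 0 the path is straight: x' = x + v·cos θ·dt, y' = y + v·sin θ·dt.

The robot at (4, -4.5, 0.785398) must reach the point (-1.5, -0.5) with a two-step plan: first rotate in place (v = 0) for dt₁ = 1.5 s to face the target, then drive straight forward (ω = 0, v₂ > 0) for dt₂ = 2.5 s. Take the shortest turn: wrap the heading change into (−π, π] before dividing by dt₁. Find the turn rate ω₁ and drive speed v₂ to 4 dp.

ω₁ = 1.1516, v₂ = 2.7203

heading to target = atan2(-0.5−-4.5, -1.5−4) = 2.5128
Δθ = wrap(2.5128 − 0.7854) = 1.7274; ω₁ = Δθ/dt₁ = 1.1516
distance = √((-1.5−4)² + (-0.5−-4.5)²) = 6.8007; v₂ = distance/dt₂ = 2.7203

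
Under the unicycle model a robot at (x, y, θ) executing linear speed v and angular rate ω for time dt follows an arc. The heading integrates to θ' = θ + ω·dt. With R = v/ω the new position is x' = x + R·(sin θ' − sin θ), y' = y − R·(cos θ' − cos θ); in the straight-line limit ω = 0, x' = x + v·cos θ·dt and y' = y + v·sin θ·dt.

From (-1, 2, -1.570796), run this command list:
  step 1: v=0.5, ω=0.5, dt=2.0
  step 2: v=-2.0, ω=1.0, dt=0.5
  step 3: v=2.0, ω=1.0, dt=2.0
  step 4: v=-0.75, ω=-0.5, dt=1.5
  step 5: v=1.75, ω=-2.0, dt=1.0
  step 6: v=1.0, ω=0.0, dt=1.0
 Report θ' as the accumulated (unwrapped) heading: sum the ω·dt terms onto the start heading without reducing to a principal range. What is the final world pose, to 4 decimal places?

(2.6474, 2.5993, -0.8208)

step 1: θ'=-0.5708 (R=1.0000) → pose (-0.5403, 1.1585, -0.5708)
step 2: θ'=-0.0708 (R=-2.0000) → pose (-1.4794, 1.4706, -0.0708)
step 3: θ'=1.9292 (R=2.0000) → pose (0.5350, 4.1671, 1.9292)
step 4: θ'=1.1792 (R=1.5000) → pose (0.5167, 3.0685, 1.1792)
step 5: θ'=-0.8208 (R=-0.8750) → pose (1.9657, 3.3309, -0.8208)
step 6: θ'=-0.8208 (straight) → pose (2.6474, 2.5993, -0.8208)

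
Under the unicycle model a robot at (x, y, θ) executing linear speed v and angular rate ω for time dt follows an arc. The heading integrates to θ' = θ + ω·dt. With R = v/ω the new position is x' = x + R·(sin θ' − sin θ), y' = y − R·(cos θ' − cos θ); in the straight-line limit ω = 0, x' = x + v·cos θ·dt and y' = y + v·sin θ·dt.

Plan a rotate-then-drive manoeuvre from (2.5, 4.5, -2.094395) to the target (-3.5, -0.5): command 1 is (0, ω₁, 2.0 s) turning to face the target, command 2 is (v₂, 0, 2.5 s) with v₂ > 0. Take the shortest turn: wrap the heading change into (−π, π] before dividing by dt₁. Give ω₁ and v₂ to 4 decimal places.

ω₁ = -0.1762, v₂ = 3.1241

heading to target = atan2(-0.5−4.5, -3.5−2.5) = -2.4469
Δθ = wrap(-2.4469 − -2.0944) = -0.3525; ω₁ = Δθ/dt₁ = -0.1762
distance = √((-3.5−2.5)² + (-0.5−4.5)²) = 7.8102; v₂ = distance/dt₂ = 3.1241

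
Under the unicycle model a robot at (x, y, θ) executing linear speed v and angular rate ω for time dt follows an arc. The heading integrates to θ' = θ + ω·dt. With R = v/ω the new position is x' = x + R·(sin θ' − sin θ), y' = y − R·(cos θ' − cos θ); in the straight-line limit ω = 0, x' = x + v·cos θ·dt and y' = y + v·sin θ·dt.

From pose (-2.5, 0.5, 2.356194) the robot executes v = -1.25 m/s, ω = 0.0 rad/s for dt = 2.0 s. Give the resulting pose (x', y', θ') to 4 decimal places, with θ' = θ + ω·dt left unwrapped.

θ' = 2.3562 + 0.0·2.0 = 2.3562
ω = 0 → straight: x' = -2.5 + -1.25·cos(2.3562)·2.0 = -0.7322
y' = 0.5 + -1.25·sin(2.3562)·2.0 = -1.2678

(-0.7322, -1.2678, 2.3562)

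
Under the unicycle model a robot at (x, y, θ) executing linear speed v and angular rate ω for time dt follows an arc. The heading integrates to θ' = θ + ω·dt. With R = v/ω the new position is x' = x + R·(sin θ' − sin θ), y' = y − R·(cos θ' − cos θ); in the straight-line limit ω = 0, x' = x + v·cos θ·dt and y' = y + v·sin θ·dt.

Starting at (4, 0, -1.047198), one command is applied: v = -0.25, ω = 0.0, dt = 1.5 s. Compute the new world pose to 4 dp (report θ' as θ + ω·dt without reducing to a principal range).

(3.8125, 0.3248, -1.0472)

θ' = -1.0472 + 0.0·1.5 = -1.0472
ω = 0 → straight: x' = 4 + -0.25·cos(-1.0472)·1.5 = 3.8125
y' = 0 + -0.25·sin(-1.0472)·1.5 = 0.3248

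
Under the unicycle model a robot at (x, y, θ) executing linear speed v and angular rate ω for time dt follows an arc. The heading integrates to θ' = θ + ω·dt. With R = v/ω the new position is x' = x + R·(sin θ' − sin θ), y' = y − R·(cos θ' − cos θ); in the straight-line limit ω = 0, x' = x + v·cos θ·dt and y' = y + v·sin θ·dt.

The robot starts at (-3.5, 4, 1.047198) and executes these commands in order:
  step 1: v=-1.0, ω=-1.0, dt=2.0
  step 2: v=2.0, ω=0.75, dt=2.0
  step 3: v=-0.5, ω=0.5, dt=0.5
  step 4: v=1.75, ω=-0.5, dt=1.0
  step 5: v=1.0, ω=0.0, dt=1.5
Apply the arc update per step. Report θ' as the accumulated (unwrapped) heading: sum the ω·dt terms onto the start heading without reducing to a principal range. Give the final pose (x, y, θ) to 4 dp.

(1.0979, 4.3734, 0.2972)

step 1: θ'=-0.9528 (R=1.0000) → pose (-5.1811, 3.9206, -0.9528)
step 2: θ'=0.5472 (R=2.6667) → pose (-1.6202, 3.1884, 0.5472)
step 3: θ'=0.7972 (R=-1.0000) → pose (-1.8153, 3.0331, 0.7972)
step 4: θ'=0.2972 (R=-3.5000) → pose (-0.3363, 3.9342, 0.2972)
step 5: θ'=0.2972 (straight) → pose (1.0979, 4.3734, 0.2972)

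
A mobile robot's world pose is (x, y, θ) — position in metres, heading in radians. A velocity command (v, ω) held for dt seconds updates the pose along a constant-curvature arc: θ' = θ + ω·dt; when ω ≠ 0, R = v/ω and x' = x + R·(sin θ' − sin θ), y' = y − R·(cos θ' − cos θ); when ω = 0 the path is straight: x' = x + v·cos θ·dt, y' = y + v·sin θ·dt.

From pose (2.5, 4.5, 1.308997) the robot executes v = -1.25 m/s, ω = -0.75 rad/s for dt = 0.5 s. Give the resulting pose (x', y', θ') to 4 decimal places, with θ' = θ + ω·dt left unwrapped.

(2.2301, 3.9403, 0.9340)

θ' = 1.3090 + -0.75·0.5 = 0.9340
R = v/ω = -1.25/-0.75 = 1.6667
x' = 2.5 + 1.6667·(sin 0.9340 − sin 1.3090) = 2.2301
y' = 4.5 − 1.6667·(cos 0.9340 − cos 1.3090) = 3.9403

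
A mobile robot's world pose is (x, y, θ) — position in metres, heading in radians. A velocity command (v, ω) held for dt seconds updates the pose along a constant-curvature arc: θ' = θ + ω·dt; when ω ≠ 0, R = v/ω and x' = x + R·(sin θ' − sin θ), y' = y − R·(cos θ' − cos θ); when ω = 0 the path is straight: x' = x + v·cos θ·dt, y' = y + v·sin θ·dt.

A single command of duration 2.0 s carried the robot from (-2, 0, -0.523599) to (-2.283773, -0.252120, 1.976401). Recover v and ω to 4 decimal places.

v = -0.2500, ω = 1.2500

Δθ = 1.976401 − -0.523599 = 2.500000
ω = Δθ/dt = 2.500000/2.0 = 1.2500
R = Δx/(sin θ' − sin θ) = -0.2000
v = R·ω = -0.2000·1.2500 = -0.2500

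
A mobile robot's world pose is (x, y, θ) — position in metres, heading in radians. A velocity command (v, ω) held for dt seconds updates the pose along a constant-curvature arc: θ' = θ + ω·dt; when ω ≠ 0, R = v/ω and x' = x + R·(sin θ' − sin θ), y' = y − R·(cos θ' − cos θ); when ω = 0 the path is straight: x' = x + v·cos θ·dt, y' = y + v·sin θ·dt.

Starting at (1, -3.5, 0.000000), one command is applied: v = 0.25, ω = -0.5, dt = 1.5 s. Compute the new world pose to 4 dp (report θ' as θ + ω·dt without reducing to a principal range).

θ' = 0.0000 + -0.5·1.5 = -0.7500
R = v/ω = 0.25/-0.5 = -0.5000
x' = 1 + -0.5000·(sin -0.7500 − sin 0.0000) = 1.3408
y' = -3.5 − -0.5000·(cos -0.7500 − cos 0.0000) = -3.6342

(1.3408, -3.6342, -0.7500)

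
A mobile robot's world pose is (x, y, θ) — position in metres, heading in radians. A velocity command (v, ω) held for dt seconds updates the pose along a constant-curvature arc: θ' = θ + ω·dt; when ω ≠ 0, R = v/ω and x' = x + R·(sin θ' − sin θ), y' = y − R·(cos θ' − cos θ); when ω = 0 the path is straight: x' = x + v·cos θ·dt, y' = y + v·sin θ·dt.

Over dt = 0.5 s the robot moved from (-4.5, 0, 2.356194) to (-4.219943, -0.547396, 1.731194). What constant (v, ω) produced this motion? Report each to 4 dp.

Δθ = 1.731194 − 2.356194 = -0.625000
ω = Δθ/dt = -0.625000/0.5 = -1.2500
R = −Δy/(cos θ' − cos θ) = 1.0000
v = R·ω = 1.0000·-1.2500 = -1.2500

v = -1.2500, ω = -1.2500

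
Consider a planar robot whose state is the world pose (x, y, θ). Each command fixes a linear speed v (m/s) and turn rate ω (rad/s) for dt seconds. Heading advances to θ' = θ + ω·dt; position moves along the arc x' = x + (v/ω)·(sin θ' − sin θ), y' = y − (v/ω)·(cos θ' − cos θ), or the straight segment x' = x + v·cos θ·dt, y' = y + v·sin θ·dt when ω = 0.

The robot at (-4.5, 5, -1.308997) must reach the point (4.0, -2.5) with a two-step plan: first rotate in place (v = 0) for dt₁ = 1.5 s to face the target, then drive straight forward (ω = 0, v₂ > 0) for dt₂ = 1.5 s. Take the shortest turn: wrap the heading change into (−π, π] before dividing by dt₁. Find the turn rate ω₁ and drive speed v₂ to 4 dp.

heading to target = atan2(-2.5−5, 4−-4.5) = -0.7230
Δθ = wrap(-0.7230 − -1.3090) = 0.5860; ω₁ = Δθ/dt₁ = 0.3907
distance = √((4−-4.5)² + (-2.5−5)²) = 11.3358; v₂ = distance/dt₂ = 7.5572

ω₁ = 0.3907, v₂ = 7.5572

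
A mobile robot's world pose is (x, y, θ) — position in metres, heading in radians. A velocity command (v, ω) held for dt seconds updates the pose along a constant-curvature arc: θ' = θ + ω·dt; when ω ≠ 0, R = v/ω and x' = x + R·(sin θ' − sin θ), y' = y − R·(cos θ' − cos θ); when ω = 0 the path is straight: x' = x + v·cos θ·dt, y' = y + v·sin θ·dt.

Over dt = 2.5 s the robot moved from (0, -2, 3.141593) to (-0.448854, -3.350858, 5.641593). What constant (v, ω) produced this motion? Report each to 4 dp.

v = 0.7500, ω = 1.0000

Δθ = 5.641593 − 3.141593 = 2.500000
ω = Δθ/dt = 2.500000/2.5 = 1.0000
R = −Δy/(cos θ' − cos θ) = 0.7500
v = R·ω = 0.7500·1.0000 = 0.7500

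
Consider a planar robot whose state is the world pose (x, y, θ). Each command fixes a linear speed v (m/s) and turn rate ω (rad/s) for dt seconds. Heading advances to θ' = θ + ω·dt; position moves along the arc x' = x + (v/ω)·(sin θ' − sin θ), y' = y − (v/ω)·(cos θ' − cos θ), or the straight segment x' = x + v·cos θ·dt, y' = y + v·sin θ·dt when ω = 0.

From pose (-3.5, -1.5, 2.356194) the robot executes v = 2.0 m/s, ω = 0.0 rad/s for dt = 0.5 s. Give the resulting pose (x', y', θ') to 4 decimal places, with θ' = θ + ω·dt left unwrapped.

θ' = 2.3562 + 0.0·0.5 = 2.3562
ω = 0 → straight: x' = -3.5 + 2.0·cos(2.3562)·0.5 = -4.2071
y' = -1.5 + 2.0·sin(2.3562)·0.5 = -0.7929

(-4.2071, -0.7929, 2.3562)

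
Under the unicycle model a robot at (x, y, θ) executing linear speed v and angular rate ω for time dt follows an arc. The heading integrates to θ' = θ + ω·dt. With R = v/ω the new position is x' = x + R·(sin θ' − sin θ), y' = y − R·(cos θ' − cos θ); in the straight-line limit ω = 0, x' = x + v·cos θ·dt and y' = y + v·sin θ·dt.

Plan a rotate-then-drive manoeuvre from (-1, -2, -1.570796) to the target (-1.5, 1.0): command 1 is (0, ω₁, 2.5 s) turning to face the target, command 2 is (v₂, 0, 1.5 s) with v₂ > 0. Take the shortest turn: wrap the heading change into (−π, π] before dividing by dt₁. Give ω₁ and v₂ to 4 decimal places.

ω₁ = -1.1906, v₂ = 2.0276

heading to target = atan2(1−-2, -1.5−-1) = 1.7359
Δθ = wrap(1.7359 − -1.5708) = -2.9764; ω₁ = Δθ/dt₁ = -1.1906
distance = √((-1.5−-1)² + (1−-2)²) = 3.0414; v₂ = distance/dt₂ = 2.0276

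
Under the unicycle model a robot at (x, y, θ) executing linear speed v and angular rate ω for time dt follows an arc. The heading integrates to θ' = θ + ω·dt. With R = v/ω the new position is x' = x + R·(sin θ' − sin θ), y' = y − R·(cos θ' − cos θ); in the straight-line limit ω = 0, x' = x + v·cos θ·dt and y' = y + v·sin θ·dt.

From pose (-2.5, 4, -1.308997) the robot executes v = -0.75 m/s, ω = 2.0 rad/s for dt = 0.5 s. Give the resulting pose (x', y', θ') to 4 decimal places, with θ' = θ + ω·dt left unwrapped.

(-2.7482, 4.2602, -0.3090)

θ' = -1.3090 + 2.0·0.5 = -0.3090
R = v/ω = -0.75/2.0 = -0.3750
x' = -2.5 + -0.3750·(sin -0.3090 − sin -1.3090) = -2.7482
y' = 4 − -0.3750·(cos -0.3090 − cos -1.3090) = 4.2602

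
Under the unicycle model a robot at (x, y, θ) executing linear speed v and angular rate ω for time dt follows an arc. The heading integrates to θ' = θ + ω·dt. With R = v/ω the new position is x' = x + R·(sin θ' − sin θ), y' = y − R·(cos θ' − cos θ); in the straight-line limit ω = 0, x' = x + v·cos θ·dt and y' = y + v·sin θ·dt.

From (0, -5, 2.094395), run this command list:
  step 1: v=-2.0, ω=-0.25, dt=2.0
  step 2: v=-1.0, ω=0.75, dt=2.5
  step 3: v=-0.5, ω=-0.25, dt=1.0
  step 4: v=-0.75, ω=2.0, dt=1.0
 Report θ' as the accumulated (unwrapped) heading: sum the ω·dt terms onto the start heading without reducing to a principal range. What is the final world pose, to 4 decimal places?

(3.6190, -9.3857, 5.2194)

step 1: θ'=1.5944 (R=8.0000) → pose (1.0696, -8.8112, 1.5944)
step 2: θ'=3.4694 (R=-1.3333) → pose (2.8318, -10.0421, 3.4694)
step 3: θ'=3.2194 (R=2.0000) → pose (3.3203, -9.9417, 3.2194)
step 4: θ'=5.2194 (R=-0.3750) → pose (3.6190, -9.3857, 5.2194)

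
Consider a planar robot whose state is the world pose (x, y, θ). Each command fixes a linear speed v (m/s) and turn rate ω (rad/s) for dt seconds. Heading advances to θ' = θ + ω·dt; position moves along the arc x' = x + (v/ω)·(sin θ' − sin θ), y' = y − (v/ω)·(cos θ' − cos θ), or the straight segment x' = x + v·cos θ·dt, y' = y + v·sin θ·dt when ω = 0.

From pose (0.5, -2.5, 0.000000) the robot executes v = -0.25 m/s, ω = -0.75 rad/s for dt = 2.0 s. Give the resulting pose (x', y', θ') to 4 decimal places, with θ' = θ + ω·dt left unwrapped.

θ' = 0.0000 + -0.75·2.0 = -1.5000
R = v/ω = -0.25/-0.75 = 0.3333
x' = 0.5 + 0.3333·(sin -1.5000 − sin 0.0000) = 0.1675
y' = -2.5 − 0.3333·(cos -1.5000 − cos 0.0000) = -2.1902

(0.1675, -2.1902, -1.5000)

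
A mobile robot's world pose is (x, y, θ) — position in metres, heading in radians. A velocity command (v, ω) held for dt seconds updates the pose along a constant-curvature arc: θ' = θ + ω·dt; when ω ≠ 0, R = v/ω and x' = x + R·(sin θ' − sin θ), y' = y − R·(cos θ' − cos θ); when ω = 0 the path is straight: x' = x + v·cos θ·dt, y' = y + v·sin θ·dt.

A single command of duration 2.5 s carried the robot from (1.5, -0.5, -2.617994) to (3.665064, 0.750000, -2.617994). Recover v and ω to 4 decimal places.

Δθ = -2.617994 − -2.617994 = 0.000000
ω = Δθ/dt = 0.000000/2.5 = 0.0000
ω = 0 → v = (Δx·cos θ + Δy·sin θ)/dt = -1.0000

v = -1.0000, ω = 0.0000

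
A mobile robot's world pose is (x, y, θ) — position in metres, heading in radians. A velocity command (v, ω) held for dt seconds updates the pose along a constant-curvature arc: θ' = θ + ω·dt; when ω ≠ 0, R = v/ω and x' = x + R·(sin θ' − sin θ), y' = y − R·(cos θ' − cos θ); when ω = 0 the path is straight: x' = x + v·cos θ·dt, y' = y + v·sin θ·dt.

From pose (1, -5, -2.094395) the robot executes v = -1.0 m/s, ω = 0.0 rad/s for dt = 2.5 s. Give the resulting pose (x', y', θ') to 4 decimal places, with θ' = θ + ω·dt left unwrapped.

(2.2500, -2.8349, -2.0944)

θ' = -2.0944 + 0.0·2.5 = -2.0944
ω = 0 → straight: x' = 1 + -1.0·cos(-2.0944)·2.5 = 2.2500
y' = -5 + -1.0·sin(-2.0944)·2.5 = -2.8349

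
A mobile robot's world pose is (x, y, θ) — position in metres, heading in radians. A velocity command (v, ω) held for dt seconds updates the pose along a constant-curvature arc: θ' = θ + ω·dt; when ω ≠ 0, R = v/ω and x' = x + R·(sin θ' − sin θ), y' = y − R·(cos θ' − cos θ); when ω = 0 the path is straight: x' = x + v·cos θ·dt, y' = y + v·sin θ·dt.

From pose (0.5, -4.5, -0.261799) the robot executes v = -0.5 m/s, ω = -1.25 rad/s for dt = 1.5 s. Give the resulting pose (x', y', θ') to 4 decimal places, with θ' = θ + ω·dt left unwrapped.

θ' = -0.2618 + -1.25·1.5 = -2.1368
R = v/ω = -0.5/-1.25 = 0.4000
x' = 0.5 + 0.4000·(sin -2.1368 − sin -0.2618) = 0.2659
y' = -4.5 − 0.4000·(cos -2.1368 − cos -0.2618) = -3.8991

(0.2659, -3.8991, -2.1368)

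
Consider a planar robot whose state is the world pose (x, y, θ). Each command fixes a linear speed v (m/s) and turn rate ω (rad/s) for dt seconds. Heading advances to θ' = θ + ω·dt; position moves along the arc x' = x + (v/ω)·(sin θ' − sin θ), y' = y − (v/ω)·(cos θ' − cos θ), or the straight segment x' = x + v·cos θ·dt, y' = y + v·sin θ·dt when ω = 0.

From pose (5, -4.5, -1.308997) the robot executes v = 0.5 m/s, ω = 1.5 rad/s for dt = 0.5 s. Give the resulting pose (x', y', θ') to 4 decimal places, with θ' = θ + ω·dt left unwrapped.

(5.1452, -4.6963, -0.5590)

θ' = -1.3090 + 1.5·0.5 = -0.5590
R = v/ω = 0.5/1.5 = 0.3333
x' = 5 + 0.3333·(sin -0.5590 − sin -1.3090) = 5.1452
y' = -4.5 − 0.3333·(cos -0.5590 − cos -1.3090) = -4.6963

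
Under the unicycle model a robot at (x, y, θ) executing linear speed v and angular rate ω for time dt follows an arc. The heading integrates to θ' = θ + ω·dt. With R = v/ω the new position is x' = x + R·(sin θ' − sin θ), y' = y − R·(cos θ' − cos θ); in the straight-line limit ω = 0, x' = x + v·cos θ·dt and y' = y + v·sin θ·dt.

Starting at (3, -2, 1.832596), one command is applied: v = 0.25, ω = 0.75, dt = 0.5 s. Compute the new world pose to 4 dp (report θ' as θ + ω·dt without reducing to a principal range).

(2.9460, -1.8881, 2.2076)

θ' = 1.8326 + 0.75·0.5 = 2.2076
R = v/ω = 0.25/0.75 = 0.3333
x' = 3 + 0.3333·(sin 2.2076 − sin 1.8326) = 2.9460
y' = -2 − 0.3333·(cos 2.2076 − cos 1.8326) = -1.8881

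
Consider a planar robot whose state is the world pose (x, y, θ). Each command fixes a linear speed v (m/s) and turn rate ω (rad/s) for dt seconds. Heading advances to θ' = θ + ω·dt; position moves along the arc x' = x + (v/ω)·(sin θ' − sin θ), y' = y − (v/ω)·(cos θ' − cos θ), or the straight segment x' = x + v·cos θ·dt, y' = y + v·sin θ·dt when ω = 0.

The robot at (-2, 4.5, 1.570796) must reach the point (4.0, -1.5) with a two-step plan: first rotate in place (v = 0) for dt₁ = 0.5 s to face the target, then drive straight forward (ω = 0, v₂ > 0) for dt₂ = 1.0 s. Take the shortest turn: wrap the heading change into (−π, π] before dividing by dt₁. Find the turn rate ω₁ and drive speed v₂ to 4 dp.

ω₁ = -4.7124, v₂ = 8.4853

heading to target = atan2(-1.5−4.5, 4−-2) = -0.7854
Δθ = wrap(-0.7854 − 1.5708) = -2.3562; ω₁ = Δθ/dt₁ = -4.7124
distance = √((4−-2)² + (-1.5−4.5)²) = 8.4853; v₂ = distance/dt₂ = 8.4853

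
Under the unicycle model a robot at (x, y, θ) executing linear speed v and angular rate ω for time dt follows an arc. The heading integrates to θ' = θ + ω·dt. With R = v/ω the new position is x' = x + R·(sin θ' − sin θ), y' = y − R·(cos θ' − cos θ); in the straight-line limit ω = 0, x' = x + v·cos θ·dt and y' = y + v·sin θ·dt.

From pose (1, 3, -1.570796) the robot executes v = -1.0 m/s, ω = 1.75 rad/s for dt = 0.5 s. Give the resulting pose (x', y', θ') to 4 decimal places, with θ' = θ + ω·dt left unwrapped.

(0.7949, 3.4386, -0.6958)

θ' = -1.5708 + 1.75·0.5 = -0.6958
R = v/ω = -1.0/1.75 = -0.5714
x' = 1 + -0.5714·(sin -0.6958 − sin -1.5708) = 0.7949
y' = 3 − -0.5714·(cos -0.6958 − cos -1.5708) = 3.4386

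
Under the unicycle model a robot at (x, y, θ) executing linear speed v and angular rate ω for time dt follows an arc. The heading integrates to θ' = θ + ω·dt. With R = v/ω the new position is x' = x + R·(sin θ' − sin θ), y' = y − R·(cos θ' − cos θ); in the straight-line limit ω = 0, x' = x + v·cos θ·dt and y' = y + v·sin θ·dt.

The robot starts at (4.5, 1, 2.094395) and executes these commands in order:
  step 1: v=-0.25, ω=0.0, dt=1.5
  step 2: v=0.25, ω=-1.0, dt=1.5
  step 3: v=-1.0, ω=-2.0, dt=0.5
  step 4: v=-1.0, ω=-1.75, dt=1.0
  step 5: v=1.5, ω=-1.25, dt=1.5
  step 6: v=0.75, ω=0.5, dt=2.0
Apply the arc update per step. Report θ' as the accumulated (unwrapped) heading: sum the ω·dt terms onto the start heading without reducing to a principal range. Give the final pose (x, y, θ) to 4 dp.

(0.7726, 2.2544, -3.0306)

step 1: θ'=2.0944 (straight) → pose (4.6875, 0.6752, 2.0944)
step 2: θ'=0.5944 (R=-0.2500) → pose (4.7640, 1.0074, 0.5944)
step 3: θ'=-0.4056 (R=0.5000) → pose (4.2867, 0.9622, -0.4056)
step 4: θ'=-2.1556 (R=0.5714) → pose (4.0357, 1.8027, -2.1556)
step 5: θ'=-4.0306 (R=-1.2000) → pose (2.1034, 1.7089, -4.0306)
step 6: θ'=-3.0306 (R=1.5000) → pose (0.7726, 2.2544, -3.0306)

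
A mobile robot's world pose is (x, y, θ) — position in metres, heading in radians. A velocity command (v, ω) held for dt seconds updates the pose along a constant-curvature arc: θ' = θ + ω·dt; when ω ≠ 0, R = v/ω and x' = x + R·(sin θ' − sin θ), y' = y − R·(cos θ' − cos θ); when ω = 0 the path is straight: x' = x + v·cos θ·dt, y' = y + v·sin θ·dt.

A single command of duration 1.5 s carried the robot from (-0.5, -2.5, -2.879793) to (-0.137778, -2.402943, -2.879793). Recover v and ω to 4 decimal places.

Δθ = -2.879793 − -2.879793 = 0.000000
ω = Δθ/dt = 0.000000/1.5 = 0.0000
ω = 0 → v = (Δx·cos θ + Δy·sin θ)/dt = -0.2500

v = -0.2500, ω = 0.0000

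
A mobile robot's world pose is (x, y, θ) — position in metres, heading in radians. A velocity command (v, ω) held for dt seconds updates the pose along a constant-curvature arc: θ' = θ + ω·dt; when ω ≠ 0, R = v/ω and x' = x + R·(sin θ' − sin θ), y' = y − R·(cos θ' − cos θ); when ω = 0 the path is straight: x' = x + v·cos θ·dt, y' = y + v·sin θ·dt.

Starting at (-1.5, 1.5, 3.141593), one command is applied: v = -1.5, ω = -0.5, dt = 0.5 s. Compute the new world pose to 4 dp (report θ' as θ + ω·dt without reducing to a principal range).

(-0.7578, 1.4067, 2.8916)

θ' = 3.1416 + -0.5·0.5 = 2.8916
R = v/ω = -1.5/-0.5 = 3.0000
x' = -1.5 + 3.0000·(sin 2.8916 − sin 3.1416) = -0.7578
y' = 1.5 − 3.0000·(cos 2.8916 − cos 3.1416) = 1.4067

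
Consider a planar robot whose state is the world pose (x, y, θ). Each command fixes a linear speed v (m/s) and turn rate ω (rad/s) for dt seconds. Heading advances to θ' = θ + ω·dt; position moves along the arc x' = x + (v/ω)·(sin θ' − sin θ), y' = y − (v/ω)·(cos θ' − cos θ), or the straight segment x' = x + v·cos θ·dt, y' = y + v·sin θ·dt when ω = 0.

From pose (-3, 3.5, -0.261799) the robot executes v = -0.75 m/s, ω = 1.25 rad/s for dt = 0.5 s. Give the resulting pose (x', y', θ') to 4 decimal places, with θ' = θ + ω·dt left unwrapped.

(-3.3685, 3.4813, 0.3632)

θ' = -0.2618 + 1.25·0.5 = 0.3632
R = v/ω = -0.75/1.25 = -0.6000
x' = -3 + -0.6000·(sin 0.3632 − sin -0.2618) = -3.3685
y' = 3.5 − -0.6000·(cos 0.3632 − cos -0.2618) = 3.4813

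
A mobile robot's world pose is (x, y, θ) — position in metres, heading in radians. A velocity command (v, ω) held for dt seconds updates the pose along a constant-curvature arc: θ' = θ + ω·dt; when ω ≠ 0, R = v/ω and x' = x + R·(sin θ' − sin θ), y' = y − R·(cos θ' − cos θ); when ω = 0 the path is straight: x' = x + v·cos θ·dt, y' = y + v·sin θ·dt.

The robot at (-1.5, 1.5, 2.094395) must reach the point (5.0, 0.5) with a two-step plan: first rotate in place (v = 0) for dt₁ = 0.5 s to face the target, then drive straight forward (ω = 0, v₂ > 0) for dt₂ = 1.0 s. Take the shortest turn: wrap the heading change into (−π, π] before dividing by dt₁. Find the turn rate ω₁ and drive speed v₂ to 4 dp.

heading to target = atan2(0.5−1.5, 5−-1.5) = -0.1526
Δθ = wrap(-0.1526 − 2.0944) = -2.2470; ω₁ = Δθ/dt₁ = -4.4941
distance = √((5−-1.5)² + (0.5−1.5)²) = 6.5765; v₂ = distance/dt₂ = 6.5765

ω₁ = -4.4941, v₂ = 6.5765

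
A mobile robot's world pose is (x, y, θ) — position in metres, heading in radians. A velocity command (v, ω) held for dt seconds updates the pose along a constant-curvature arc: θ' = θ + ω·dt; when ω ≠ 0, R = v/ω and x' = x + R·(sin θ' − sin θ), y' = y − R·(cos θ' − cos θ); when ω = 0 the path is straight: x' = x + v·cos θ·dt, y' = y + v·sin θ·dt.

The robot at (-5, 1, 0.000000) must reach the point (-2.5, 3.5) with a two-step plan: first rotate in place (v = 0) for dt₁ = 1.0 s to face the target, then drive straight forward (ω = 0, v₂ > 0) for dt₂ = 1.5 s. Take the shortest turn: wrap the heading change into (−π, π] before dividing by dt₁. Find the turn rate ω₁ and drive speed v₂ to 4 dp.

heading to target = atan2(3.5−1, -2.5−-5) = 0.7854
Δθ = wrap(0.7854 − 0.0000) = 0.7854; ω₁ = Δθ/dt₁ = 0.7854
distance = √((-2.5−-5)² + (3.5−1)²) = 3.5355; v₂ = distance/dt₂ = 2.3570

ω₁ = 0.7854, v₂ = 2.3570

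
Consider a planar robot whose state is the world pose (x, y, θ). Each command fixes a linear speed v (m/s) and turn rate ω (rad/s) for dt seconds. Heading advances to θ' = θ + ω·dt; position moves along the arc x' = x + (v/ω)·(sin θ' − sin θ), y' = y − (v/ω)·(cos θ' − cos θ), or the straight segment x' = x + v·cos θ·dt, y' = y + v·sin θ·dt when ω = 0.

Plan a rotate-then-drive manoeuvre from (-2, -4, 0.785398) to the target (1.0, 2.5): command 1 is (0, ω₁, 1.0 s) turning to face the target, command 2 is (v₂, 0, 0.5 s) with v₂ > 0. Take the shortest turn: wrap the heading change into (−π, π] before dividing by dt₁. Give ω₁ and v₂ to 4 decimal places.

ω₁ = 0.3530, v₂ = 14.3178

heading to target = atan2(2.5−-4, 1−-2) = 1.1384
Δθ = wrap(1.1384 − 0.7854) = 0.3530; ω₁ = Δθ/dt₁ = 0.3530
distance = √((1−-2)² + (2.5−-4)²) = 7.1589; v₂ = distance/dt₂ = 14.3178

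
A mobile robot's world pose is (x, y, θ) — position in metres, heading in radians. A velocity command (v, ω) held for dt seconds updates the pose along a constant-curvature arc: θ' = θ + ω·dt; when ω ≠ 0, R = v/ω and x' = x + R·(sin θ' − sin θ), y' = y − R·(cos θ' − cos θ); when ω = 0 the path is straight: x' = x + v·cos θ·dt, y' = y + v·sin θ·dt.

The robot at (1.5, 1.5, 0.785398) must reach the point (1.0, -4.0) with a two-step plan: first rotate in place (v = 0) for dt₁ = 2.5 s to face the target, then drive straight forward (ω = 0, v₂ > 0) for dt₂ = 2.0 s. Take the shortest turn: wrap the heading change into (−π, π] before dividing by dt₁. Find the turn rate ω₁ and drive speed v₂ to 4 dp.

ω₁ = -0.9787, v₂ = 2.7613

heading to target = atan2(-4−1.5, 1−1.5) = -1.6615
Δθ = wrap(-1.6615 − 0.7854) = -2.4469; ω₁ = Δθ/dt₁ = -0.9787
distance = √((1−1.5)² + (-4−1.5)²) = 5.5227; v₂ = distance/dt₂ = 2.7613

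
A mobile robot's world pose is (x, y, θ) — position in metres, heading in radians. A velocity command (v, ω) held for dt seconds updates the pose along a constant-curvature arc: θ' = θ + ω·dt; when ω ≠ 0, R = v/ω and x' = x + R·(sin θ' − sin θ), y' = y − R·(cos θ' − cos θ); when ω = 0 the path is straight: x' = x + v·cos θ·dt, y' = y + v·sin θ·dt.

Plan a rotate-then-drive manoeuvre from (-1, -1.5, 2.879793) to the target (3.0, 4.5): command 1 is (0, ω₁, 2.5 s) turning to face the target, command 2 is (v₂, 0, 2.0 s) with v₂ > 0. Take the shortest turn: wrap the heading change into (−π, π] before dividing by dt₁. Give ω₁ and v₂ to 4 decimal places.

ω₁ = -0.7588, v₂ = 3.6056

heading to target = atan2(4.5−-1.5, 3−-1) = 0.9828
Δθ = wrap(0.9828 − 2.8798) = -1.8970; ω₁ = Δθ/dt₁ = -0.7588
distance = √((3−-1)² + (4.5−-1.5)²) = 7.2111; v₂ = distance/dt₂ = 3.6056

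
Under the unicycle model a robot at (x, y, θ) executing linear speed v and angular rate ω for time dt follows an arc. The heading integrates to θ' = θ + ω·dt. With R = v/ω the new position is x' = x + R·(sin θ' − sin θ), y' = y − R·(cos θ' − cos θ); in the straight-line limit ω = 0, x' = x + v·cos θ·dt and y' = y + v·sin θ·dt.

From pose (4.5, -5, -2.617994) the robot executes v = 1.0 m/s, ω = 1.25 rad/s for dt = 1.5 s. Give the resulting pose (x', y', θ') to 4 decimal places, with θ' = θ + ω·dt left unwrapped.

(4.3588, -6.2820, -0.7430)

θ' = -2.6180 + 1.25·1.5 = -0.7430
R = v/ω = 1.0/1.25 = 0.8000
x' = 4.5 + 0.8000·(sin -0.7430 − sin -2.6180) = 4.3588
y' = -5 − 0.8000·(cos -0.7430 − cos -2.6180) = -6.2820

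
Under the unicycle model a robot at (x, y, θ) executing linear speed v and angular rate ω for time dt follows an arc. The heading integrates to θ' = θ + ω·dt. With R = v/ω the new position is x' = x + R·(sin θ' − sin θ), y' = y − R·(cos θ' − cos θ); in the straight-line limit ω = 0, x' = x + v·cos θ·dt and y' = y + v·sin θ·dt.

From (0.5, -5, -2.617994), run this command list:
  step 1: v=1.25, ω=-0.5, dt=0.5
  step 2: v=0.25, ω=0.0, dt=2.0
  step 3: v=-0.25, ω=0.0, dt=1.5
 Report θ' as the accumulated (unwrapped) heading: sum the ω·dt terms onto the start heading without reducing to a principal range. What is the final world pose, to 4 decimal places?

(-0.1949, -5.2757, -2.8680)

step 1: θ'=-2.8680 (R=-2.5000) → pose (-0.0745, -5.2419, -2.8680)
step 2: θ'=-2.8680 (straight) → pose (-0.5559, -5.3770, -2.8680)
step 3: θ'=-2.8680 (straight) → pose (-0.1949, -5.2757, -2.8680)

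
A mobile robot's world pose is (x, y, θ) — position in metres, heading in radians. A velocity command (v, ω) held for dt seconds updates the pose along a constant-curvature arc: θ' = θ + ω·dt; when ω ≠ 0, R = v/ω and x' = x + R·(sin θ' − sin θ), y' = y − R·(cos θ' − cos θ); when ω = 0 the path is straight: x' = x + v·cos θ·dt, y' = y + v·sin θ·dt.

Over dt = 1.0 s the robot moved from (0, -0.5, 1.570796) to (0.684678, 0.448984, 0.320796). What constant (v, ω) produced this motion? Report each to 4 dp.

v = 1.2500, ω = -1.2500

Δθ = 0.320796 − 1.570796 = -1.250000
ω = Δθ/dt = -1.250000/1.0 = -1.2500
R = −Δy/(cos θ' − cos θ) = -1.0000
v = R·ω = -1.0000·-1.2500 = 1.2500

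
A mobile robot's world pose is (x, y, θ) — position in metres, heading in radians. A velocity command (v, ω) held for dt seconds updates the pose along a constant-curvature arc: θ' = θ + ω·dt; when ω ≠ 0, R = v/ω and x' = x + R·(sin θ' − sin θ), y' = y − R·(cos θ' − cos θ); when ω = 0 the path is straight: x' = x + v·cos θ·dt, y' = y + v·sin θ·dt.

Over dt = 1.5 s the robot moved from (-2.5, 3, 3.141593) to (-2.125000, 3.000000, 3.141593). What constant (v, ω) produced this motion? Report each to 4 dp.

v = -0.2500, ω = 0.0000

Δθ = 3.141593 − 3.141593 = 0.000000
ω = Δθ/dt = 0.000000/1.5 = 0.0000
ω = 0 → v = (Δx·cos θ + Δy·sin θ)/dt = -0.2500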